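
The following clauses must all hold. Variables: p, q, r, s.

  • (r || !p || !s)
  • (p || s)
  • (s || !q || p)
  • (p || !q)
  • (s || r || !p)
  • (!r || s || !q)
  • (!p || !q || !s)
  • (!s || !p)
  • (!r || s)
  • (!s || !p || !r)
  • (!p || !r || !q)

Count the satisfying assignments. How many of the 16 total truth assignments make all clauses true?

2

The models are:
  p=0 q=0 r=0 s=1
  p=0 q=0 r=1 s=1
Count: 2.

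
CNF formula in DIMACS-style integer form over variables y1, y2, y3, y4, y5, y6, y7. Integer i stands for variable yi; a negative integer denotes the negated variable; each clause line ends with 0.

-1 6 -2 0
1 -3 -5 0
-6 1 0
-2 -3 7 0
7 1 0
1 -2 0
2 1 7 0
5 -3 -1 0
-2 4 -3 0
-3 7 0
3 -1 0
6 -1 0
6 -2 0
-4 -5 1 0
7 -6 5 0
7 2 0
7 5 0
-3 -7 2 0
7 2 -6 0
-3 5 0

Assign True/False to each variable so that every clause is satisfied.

y1=F  y2=F  y3=F  y4=F  y5=F  y6=F  y7=T

Set y1 = False and propagate.
  then y6 is forced to False.
  then y7 is forced to True.
  then y2 is forced to False.
  then y3 is forced to False.
Try y4 = False.
y5 is now unconstrained; take y5 = False.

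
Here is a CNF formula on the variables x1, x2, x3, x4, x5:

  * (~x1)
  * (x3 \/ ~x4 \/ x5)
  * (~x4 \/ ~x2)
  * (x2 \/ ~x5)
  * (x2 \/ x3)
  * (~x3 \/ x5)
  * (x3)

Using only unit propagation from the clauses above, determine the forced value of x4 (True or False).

False

(~x1) is a unit clause: x1 = False.
(x3) is a unit clause: x3 = True.
(~x3 \/ x5) with x3 = True leaves only x5, so x5 = True.
In (x2 \/ ~x5), ~x5 is now false; x2 must hold, so x2 = True.
In (~x4 \/ ~x2), ~x2 is now false; ~x4 must hold, so x4 = False.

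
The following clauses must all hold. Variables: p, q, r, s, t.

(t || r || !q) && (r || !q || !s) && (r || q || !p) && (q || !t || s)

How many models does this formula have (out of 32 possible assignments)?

Case analysis on q and r:
  q=1, r=1: p, s, t free → 2^3 = 8.
  q=1, r=0: remaining (p,s,t) ∈ {(0,0,1); (1,0,1)} — 2.
  q=0, r=1: p free; 3 ways for (s,t) × 2^1 = 6.
  q=0, r=0: remaining (p,s,t) ∈ {(0,0,0); (0,1,0); (0,1,1)} — 3.
Total: 8 + 2 + 6 + 3 = 19.

19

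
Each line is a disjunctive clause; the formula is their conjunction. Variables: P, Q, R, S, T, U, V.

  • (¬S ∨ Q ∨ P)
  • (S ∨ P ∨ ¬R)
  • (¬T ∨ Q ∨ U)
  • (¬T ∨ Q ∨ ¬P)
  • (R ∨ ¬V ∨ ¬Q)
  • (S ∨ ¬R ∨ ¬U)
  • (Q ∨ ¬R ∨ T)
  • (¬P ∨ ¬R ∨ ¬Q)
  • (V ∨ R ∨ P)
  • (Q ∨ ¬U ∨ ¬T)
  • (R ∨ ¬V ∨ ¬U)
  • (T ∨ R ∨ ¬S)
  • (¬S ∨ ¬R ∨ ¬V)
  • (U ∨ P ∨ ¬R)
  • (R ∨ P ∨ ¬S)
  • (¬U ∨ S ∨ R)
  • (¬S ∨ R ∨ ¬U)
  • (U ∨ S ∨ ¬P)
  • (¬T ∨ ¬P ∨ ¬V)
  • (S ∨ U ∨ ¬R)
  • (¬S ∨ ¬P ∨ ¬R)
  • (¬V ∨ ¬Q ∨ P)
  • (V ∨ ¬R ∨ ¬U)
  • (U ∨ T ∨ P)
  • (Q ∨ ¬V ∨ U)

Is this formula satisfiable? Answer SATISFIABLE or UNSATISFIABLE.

Try P = True.
Try Q = True.
  then R is forced to False.
  then V is forced to False.
Set S = True and propagate.
  then T is forced to True.
  then U is forced to False.
Every clause has at least one true literal under this assignment.
So P=1, Q=1, R=0, S=1, T=1, U=0, V=0 is a satisfying assignment.

SATISFIABLE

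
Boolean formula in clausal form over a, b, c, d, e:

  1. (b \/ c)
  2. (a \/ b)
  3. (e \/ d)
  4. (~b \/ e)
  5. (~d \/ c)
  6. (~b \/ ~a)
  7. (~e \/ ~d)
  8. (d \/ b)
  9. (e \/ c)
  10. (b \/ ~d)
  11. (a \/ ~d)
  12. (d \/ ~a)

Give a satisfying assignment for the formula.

a=0, b=1, c=1, d=0, e=1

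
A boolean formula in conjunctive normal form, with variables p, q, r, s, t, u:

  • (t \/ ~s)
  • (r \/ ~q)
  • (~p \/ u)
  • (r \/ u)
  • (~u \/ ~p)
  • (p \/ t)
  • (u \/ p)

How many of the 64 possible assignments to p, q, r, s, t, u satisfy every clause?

6

The models are:
  p=F q=F r=F s=F t=T u=T
  p=F q=F r=F s=T t=T u=T
  p=F q=F r=T s=F t=T u=T
  p=F q=F r=T s=T t=T u=T
  p=F q=T r=T s=F t=T u=T
  p=F q=T r=T s=T t=T u=T
That's 6 in total.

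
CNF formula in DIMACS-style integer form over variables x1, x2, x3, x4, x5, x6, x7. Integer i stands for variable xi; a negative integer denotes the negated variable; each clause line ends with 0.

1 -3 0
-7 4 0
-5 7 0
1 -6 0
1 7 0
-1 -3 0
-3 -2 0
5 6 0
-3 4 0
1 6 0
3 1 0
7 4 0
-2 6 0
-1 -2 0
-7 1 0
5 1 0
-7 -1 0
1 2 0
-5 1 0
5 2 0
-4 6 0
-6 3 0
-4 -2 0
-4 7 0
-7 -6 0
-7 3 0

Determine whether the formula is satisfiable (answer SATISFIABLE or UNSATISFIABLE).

UNSATISFIABLE

x1 = True:
  propagation gives x3=False, x2=False, x7=False, x5=False; an empty clause results — contradiction.
x1 = False:
  propagation gives x3=False; an empty clause results — contradiction.
Every branch closes, so no satisfying assignment exists.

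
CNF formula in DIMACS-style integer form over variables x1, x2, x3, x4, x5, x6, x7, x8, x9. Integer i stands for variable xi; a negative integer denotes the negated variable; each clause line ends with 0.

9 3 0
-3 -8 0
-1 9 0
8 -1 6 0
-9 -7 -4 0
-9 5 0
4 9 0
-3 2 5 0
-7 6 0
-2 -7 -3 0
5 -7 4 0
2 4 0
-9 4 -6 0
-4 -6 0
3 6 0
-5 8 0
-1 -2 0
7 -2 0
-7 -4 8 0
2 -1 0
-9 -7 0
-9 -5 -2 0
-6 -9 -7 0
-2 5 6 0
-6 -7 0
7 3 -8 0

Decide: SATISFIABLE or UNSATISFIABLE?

UNSATISFIABLE

x7 = True:
  propagation gives x6=True; an empty clause results — contradiction.
x7 = False:
  propagation gives x2=False, x4=True, x6=False, x3=True; an empty clause results — contradiction.
Every branch closes, so no satisfying assignment exists.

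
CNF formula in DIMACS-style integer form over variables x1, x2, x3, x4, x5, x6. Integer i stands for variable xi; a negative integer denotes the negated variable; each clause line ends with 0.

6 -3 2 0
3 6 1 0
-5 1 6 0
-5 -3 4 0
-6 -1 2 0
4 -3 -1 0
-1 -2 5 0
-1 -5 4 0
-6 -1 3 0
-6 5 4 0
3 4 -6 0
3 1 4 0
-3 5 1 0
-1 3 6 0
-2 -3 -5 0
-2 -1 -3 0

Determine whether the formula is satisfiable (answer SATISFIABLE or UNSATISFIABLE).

SATISFIABLE

x4 occurs only positively in the remaining clauses — set x4 = True.
Set x1 = False and propagate.
Try x2 = True.
The remaining clauses are satisfied by x3 = False, x5 = False, x6 = True.
So x1 = F, x2 = T, x3 = F, x4 = T, x5 = F, x6 = T is a satisfying assignment.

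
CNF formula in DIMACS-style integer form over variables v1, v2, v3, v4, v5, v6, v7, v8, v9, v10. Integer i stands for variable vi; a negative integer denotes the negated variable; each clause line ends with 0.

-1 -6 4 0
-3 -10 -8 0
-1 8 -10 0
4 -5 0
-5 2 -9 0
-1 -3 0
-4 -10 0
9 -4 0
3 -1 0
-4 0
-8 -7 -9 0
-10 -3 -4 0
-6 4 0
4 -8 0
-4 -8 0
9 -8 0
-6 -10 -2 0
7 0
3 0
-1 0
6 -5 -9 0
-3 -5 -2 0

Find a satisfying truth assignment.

The clause (¬v4) is unit: v4 must be False.
Unit propagation: (¬v5) forces v5 = False.
The clause (¬v6) is unit: v6 must be False.
The clause (¬v8) is unit: v8 must be False.
(v7) is a unit clause, so v7 = True.
(v3) is a unit clause, so v3 = True.
Unit propagation: (¬v1) forces v1 = False.
v2, v9, v10 are now unconstrained; take v2 = False, v9 = False, v10 = False.
Every clause has at least one true literal under this assignment.

v1=0, v2=0, v3=1, v4=0, v5=0, v6=0, v7=1, v8=0, v9=0, v10=0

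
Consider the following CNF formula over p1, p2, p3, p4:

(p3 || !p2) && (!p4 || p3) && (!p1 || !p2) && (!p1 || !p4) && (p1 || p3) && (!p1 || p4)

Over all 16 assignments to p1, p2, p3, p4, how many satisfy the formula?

4

The models are:
  p1=0 p2=0 p3=1 p4=0
  p1=0 p2=0 p3=1 p4=1
  p1=0 p2=1 p3=1 p4=0
  p1=0 p2=1 p3=1 p4=1
That's 4 in total.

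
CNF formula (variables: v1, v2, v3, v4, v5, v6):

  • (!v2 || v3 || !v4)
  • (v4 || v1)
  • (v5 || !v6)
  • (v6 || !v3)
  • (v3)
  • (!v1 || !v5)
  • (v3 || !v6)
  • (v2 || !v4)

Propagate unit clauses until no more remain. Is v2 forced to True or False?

True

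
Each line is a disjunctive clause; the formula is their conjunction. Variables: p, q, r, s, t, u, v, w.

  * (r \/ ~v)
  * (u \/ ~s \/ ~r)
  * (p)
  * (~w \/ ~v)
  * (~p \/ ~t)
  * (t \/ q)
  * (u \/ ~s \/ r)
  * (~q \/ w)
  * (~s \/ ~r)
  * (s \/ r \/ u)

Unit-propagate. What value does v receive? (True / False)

Unit clause (p) sets p = True.
(~p \/ ~t) with p = True leaves only ~t, so t = False.
(t \/ q) with t = False leaves only q, so q = True.
From (w \/ ~q) and q = True: w = True.
(~w \/ ~v) with w = True leaves only ~v, so v = False.

False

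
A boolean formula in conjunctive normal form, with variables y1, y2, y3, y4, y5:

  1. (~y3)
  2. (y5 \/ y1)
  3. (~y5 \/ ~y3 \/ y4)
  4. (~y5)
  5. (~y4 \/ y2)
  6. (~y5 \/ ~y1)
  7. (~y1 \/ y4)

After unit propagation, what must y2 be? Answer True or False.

(~y3) is a unit clause: y3 = False.
Unit clause (~y5) sets y5 = False.
From (y1 \/ y5) and y5 = False: y1 = True.
(~y1 \/ y4) with y1 = True leaves only y4, so y4 = True.
(~y4 \/ y2): since y4 = True, the clause reduces to (y2). y2 = True.

True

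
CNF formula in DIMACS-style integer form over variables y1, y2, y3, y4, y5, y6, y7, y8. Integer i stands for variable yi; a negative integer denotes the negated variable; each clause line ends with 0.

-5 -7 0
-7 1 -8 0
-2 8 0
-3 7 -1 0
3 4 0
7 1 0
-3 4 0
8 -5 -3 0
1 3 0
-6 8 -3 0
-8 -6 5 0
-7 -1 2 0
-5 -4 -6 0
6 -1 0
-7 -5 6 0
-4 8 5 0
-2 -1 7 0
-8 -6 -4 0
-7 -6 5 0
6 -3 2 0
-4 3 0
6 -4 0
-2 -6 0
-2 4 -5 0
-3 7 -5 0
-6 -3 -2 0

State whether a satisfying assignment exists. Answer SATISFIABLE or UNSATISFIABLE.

UNSATISFIABLE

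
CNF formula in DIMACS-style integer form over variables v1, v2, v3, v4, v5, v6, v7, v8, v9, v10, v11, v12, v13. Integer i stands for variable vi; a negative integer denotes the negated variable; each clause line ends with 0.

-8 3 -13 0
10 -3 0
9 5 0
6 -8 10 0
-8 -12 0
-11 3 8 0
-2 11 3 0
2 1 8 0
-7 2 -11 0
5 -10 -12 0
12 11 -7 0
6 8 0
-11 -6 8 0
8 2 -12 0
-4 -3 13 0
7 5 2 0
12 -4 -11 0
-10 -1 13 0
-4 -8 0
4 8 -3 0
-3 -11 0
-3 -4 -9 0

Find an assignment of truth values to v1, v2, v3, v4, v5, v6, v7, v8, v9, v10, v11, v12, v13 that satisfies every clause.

v5 occurs only positively in the remaining clauses — set v5 = True.
Try v1 = False.
Branch on v2: take v2 = False.
  then v8 is forced to True.
  then v12 is forced to False.
  then v4 is forced to False.
Branch on v3: take v3 = False.
  then v13 is forced to False.
For the remaining variables, v6 = False, v7 = False, v9 = True, v10 = True, v11 = True works.

v1 = F, v2 = F, v3 = F, v4 = F, v5 = T, v6 = F, v7 = F, v8 = T, v9 = T, v10 = T, v11 = T, v12 = F, v13 = F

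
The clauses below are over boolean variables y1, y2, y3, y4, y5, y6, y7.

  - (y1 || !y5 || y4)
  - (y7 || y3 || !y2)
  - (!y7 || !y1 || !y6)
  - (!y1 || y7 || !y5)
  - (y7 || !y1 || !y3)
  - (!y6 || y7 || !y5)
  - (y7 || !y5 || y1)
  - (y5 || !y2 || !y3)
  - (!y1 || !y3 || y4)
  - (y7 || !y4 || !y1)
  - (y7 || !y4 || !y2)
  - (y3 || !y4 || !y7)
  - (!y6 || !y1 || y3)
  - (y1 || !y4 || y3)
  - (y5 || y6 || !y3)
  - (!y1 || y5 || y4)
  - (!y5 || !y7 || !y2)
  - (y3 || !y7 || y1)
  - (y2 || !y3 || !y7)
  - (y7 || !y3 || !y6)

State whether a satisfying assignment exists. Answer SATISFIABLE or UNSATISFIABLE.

Set y1 = True and propagate.
Try y2 = False.
The remaining clauses are satisfied by y3 = False, y4 = False, y5 = True, y6 = False, y7 = True.
So y1=T  y2=F  y3=F  y4=F  y5=T  y6=F  y7=T is a satisfying assignment.

SATISFIABLE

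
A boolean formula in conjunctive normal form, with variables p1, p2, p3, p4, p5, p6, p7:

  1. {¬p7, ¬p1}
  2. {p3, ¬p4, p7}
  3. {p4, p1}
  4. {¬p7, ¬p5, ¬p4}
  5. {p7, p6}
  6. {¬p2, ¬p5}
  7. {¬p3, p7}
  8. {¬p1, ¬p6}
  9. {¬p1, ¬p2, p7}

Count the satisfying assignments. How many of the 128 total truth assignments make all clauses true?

8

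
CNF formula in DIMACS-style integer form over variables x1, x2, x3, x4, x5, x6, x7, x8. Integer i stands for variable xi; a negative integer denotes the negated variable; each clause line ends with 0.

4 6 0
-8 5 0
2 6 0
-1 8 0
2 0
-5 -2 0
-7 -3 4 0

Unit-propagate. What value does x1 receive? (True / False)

False

(x2) is a unit clause: x2 = True.
(NOT x5 OR NOT x2): since x2 = True, the clause reduces to (NOT x5). x5 = False.
(x5 OR NOT x8) with x5 = False leaves only NOT x8, so x8 = False.
(NOT x1 OR x8): since x8 = False, the clause reduces to (NOT x1). x1 = False.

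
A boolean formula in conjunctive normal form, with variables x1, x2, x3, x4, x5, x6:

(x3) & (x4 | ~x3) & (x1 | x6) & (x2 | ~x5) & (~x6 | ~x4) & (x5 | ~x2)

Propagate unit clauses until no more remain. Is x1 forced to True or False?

(x3) is a unit clause: x3 = True.
In (x4 | ~x3), ~x3 is now false; x4 must hold, so x4 = True.
In (~x4 | ~x6), ~x4 is now false; ~x6 must hold, so x6 = False.
(x1 | x6): since x6 = False, the clause reduces to (x1). x1 = True.

True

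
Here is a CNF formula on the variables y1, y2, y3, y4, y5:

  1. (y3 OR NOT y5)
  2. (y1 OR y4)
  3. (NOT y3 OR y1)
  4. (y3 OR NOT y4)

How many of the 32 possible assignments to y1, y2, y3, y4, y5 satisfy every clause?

Case analysis on y3 and y1:
  y3=1, y1=1: y2, y4, y5 free → 2^3 = 8.
  y3=1, y1=0: a clause becomes empty — 0.
  y3=0, y1=1: remaining (y2,y4,y5) ∈ {(0,0,0); (1,0,0)} — 2.
  y3=0, y1=0: a clause becomes empty — 0.
Total: 8 + 0 + 2 + 0 = 10.

10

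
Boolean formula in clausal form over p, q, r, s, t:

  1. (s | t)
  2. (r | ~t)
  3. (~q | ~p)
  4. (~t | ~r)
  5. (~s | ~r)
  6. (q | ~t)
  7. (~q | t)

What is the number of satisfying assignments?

The models are:
  p=0 q=0 r=0 s=1 t=0
  p=1 q=0 r=0 s=1 t=0
Count: 2.

2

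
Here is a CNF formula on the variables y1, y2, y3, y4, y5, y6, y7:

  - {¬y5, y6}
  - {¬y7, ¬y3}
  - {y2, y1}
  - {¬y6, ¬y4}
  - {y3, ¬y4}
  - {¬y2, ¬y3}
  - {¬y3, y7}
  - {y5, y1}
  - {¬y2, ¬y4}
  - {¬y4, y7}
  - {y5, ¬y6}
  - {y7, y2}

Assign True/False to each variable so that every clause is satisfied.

y1=True  y2=True  y3=False  y4=False  y5=True  y6=True  y7=True

y1 occurs only positively in the remaining clauses — set y1 = True.
y4 occurs only negated in the remaining clauses — set y4 = False.
Branch on y2: take y2 = True.
  then y3 is forced to False.
The remaining clauses are satisfied by y5 = True, y6 = True, y7 = True.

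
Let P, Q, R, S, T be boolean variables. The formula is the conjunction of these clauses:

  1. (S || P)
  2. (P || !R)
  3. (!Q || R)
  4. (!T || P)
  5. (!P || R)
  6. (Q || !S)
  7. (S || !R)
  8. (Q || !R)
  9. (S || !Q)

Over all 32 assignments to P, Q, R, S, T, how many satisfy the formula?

2

The models are:
  P=T Q=T R=T S=T T=F
  P=T Q=T R=T S=T T=T
That's 2 in total.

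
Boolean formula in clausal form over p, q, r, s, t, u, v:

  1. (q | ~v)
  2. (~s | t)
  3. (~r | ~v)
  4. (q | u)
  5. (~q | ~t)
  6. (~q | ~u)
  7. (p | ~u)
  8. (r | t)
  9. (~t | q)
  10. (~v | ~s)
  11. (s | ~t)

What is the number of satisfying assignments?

3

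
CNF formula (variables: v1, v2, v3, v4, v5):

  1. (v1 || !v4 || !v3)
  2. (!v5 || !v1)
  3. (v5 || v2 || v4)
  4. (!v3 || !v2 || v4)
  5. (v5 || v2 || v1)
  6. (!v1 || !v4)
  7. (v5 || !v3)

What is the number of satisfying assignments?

Satisfying assignments:
  v1=0 v2=0 v3=0 v4=0 v5=1
  v1=0 v2=0 v3=0 v4=1 v5=1
  v1=0 v2=0 v3=1 v4=0 v5=1
  v1=0 v2=1 v3=0 v4=0 v5=0
  v1=0 v2=1 v3=0 v4=0 v5=1
  v1=0 v2=1 v3=0 v4=1 v5=0
  v1=0 v2=1 v3=0 v4=1 v5=1
  v1=1 v2=1 v3=0 v4=0 v5=0
Count: 8.

8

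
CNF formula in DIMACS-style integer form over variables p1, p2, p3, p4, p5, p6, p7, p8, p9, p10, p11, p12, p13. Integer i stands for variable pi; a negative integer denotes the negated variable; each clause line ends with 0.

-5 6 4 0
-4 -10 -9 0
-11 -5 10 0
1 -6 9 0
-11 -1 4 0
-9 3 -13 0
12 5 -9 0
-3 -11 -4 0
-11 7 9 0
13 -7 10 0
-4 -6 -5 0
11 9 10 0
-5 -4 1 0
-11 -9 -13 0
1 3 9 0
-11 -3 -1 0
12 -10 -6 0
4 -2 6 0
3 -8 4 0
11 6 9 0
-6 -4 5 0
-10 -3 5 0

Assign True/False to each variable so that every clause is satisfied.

p2 occurs only negated in the remaining clauses — set p2 = False.
Pure literal: p12 appears only positively; assign p12 = True.
Set p1 = True and propagate.
Branch on p3: take p3 = True.
  then p11 is forced to False.
For the remaining variables, p4 = False, p5 = True, p6 = True, p7 = True, p8 = True, p9 = True, p10 = False, p13 = True works.
Check each clause:
  1. (p6 | ~p5 | p4) — p6 is true.
  2. (~p10 | ~p9 | ~p4) — ~p4 is true.
  3. (p10 | ~p5 | ~p11) — ~p11 is true.
  4. (p1 | p9 | ~p6) — p1 is true.
  5. (p4 | ~p11 | ~p1) — ~p11 is true.
  6. (~p9 | ~p13 | p3) — p3 is true.
  7. (~p9 | p12 | p5) — p12 is true.
  8. (~p3 | ~p4 | ~p11) — ~p11 is true.
  9. (p7 | ~p11 | p9) — p9 is true.
  10. (~p7 | p13 | p10) — p13 is true.
  11. (~p6 | ~p4 | ~p5) — ~p4 is true.
  12. (p11 | p9 | p10) — p9 is true.
  13. (p1 | ~p4 | ~p5) — p1 is true.
  14. (~p11 | ~p13 | ~p9) — ~p11 is true.
  15. (p1 | p3 | p9) — p9 is true.
  16. (~p11 | ~p3 | ~p1) — ~p11 is true.
  17. (~p10 | ~p6 | p12) — p12 is true.
  18. (~p2 | p4 | p6) — p6 is true.
  19. (p3 | ~p8 | p4) — p3 is true.
  20. (p11 | p6 | p9) — p9 is true.
  21. (p5 | ~p6 | ~p4) — ~p4 is true.
  22. (~p3 | ~p10 | p5) — p5 is true.

p1=True  p2=False  p3=True  p4=False  p5=True  p6=True  p7=True  p8=True  p9=True  p10=False  p11=False  p12=True  p13=True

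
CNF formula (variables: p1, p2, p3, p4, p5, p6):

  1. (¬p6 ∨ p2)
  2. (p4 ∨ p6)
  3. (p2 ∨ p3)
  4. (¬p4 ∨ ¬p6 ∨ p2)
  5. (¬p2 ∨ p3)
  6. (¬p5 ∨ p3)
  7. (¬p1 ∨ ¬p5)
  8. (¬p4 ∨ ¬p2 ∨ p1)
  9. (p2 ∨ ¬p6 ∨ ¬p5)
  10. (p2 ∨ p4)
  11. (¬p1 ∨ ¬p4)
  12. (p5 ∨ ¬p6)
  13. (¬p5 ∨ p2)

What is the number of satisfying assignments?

2

The models are:
  p1=0 p2=0 p3=1 p4=1 p5=0 p6=0
  p1=0 p2=1 p3=1 p4=0 p5=1 p6=1
That's 2 in total.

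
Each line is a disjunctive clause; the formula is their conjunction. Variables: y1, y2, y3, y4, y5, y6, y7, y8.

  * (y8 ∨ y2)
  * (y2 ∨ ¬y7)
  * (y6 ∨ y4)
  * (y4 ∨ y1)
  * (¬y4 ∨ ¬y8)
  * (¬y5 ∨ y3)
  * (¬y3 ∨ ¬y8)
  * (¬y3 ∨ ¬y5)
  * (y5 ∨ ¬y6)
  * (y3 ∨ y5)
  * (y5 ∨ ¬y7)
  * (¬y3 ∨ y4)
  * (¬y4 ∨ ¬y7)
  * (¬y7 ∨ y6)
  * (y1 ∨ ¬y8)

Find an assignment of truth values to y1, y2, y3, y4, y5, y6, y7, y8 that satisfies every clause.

y1 = T, y2 = T, y3 = T, y4 = T, y5 = F, y6 = F, y7 = F, y8 = F

Pure literal: y1 appears only positively; assign y1 = True.
y2 occurs only positively in the remaining clauses — set y2 = True.
Try y3 = True.
  then y8 is forced to False.
  then y5 is forced to False.
  then y6 is forced to False.
  then y4 is forced to True.
  then y7 is forced to False.
Every clause has at least one true literal under this assignment.
Check each clause:
  1. (y2 ∨ y8) — y2 is true.
  2. (¬y7 ∨ y2) — ¬y7 is true.
  3. (y4 ∨ y6) — y4 is true.
  4. (y4 ∨ y1) — y1 is true.
  5. (¬y8 ∨ ¬y4) — ¬y8 is true.
  6. (¬y5 ∨ y3) — y3 is true.
  7. (¬y3 ∨ ¬y8) — ¬y8 is true.
  8. (¬y3 ∨ ¬y5) — ¬y5 is true.
  9. (¬y6 ∨ y5) — ¬y6 is true.
  10. (y3 ∨ y5) — y3 is true.
  11. (¬y7 ∨ y5) — ¬y7 is true.
  12. (y4 ∨ ¬y3) — y4 is true.
  13. (¬y7 ∨ ¬y4) — ¬y7 is true.
  14. (¬y7 ∨ y6) — ¬y7 is true.
  15. (¬y8 ∨ y1) — ¬y8 is true.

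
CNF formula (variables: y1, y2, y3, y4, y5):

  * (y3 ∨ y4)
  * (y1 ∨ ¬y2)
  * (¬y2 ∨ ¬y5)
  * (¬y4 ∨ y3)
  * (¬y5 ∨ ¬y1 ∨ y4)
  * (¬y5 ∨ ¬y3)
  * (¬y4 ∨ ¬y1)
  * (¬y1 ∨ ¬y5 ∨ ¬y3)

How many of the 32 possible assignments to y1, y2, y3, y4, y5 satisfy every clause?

4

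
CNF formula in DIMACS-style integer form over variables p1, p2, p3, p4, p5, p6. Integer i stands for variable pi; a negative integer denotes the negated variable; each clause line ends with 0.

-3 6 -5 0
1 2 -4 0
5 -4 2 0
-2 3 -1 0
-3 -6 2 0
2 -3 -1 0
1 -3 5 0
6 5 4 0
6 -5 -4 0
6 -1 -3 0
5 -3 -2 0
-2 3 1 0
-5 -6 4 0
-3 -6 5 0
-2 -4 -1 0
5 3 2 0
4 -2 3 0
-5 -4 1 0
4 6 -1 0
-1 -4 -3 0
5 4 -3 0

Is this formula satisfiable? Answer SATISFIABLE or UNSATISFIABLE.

Branch on p1: take p1 = True.
Branch on p2: take p2 = False.
  then p3 is forced to False.
  then p5 is forced to True.
Set p4 = True and propagate.
  then p6 is forced to True.
Every clause has at least one true literal under this assignment.
So p1 = T, p2 = F, p3 = F, p4 = T, p5 = T, p6 = T is a satisfying assignment.

SATISFIABLE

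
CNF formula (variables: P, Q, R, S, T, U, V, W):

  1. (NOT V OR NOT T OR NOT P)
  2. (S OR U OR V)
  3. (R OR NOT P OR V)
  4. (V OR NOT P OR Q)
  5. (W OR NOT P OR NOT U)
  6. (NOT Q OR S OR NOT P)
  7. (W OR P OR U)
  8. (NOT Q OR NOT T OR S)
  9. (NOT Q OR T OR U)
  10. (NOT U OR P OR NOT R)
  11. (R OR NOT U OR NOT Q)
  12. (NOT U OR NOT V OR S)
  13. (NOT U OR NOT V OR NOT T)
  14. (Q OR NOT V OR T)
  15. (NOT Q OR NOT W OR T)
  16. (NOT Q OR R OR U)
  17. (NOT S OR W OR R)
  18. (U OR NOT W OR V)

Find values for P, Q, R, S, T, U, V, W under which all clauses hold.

Set P = False and propagate.
The remaining clauses are satisfied by Q = False, R = False, S = False, T = False, U = True, V = False, W = True.
Every clause has at least one true literal under this assignment.

P=F, Q=F, R=F, S=F, T=F, U=T, V=F, W=T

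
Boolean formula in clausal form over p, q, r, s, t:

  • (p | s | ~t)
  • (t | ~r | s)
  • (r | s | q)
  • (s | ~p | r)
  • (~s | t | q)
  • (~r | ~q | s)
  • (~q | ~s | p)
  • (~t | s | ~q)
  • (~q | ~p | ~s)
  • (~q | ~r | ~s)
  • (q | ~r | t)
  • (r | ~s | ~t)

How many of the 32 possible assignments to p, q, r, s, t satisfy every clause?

Satisfying assignments:
  p=F q=F r=T s=T t=T
  p=F q=T r=F s=F t=F
  p=T q=F r=T s=F t=T
  p=T q=F r=T s=T t=T
That's 4 in total.

4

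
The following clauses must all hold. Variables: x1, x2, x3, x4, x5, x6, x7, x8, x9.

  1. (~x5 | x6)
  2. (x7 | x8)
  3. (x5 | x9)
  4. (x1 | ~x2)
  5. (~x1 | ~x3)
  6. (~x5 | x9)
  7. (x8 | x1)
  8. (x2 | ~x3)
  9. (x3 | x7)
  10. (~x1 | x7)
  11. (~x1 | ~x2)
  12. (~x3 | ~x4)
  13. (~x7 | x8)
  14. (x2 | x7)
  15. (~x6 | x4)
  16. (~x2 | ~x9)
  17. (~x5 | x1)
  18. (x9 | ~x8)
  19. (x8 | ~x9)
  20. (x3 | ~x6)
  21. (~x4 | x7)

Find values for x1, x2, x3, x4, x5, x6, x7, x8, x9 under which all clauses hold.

Branch on x1: take x1 = False.
  then x2 is forced to False.
  then x8 is forced to True.
  then x3 is forced to False.
  then x7 is forced to True.
  then x5 is forced to False.
  then x9 is forced to True.
  then x6 is forced to False.
x4 is now unconstrained; take x4 = False.

x1=F, x2=F, x3=F, x4=F, x5=F, x6=F, x7=T, x8=T, x9=T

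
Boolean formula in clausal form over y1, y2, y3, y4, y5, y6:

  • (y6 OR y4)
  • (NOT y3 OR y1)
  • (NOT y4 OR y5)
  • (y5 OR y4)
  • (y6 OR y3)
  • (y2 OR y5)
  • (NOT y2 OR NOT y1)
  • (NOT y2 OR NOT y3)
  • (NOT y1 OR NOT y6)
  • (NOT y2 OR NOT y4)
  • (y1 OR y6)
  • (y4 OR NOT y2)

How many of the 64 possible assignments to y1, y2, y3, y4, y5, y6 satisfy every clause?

3

The models are:
  y1=F y2=F y3=F y4=F y5=T y6=T
  y1=F y2=F y3=F y4=T y5=T y6=T
  y1=T y2=F y3=T y4=T y5=T y6=F
That's 3 in total.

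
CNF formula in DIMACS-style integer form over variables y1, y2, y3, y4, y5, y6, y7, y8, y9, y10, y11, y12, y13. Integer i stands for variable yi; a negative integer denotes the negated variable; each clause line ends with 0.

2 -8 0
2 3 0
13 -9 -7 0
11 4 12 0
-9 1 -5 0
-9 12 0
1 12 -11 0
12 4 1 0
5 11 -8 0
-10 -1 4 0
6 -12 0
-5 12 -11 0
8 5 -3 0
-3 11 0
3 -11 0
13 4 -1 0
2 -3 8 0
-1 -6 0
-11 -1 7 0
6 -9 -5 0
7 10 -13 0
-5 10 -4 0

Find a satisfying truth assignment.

y1=F, y2=T, y3=F, y4=T, y5=T, y6=T, y7=F, y8=F, y9=F, y10=T, y11=F, y12=F, y13=F

Pure literal: y2 appears only positively; assign y2 = True.
Pure literal: y9 appears only negated; assign y9 = False.
Try y1 = False.
Set y3 = False and propagate.
  then y11 is forced to False.
For the remaining variables, y4 = True, y5 = True, y6 = True, y7 = False, y8 = False, y10 = True, y12 = False, y13 = False works.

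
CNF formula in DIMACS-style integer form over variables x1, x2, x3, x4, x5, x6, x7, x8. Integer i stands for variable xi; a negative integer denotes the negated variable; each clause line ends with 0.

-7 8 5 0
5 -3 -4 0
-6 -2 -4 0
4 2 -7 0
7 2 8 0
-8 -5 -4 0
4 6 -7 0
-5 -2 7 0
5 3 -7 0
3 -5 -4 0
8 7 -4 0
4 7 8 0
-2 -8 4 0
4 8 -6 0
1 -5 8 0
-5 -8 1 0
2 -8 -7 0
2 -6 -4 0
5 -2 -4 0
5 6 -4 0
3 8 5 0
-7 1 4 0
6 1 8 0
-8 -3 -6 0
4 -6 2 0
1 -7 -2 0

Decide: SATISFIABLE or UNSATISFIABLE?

SATISFIABLE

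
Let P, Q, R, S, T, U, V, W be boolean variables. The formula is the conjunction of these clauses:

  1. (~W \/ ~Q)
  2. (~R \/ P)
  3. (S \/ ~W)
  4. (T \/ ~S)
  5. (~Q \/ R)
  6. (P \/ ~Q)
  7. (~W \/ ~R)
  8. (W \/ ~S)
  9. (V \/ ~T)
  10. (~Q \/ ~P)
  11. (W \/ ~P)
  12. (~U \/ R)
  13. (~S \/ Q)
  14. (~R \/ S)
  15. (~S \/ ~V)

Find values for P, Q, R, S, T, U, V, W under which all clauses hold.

P=0, Q=0, R=0, S=0, T=1, U=0, V=1, W=0

Check each clause:
  1. (~Q \/ ~W) — ~W is true.
  2. (~R \/ P) — ~R is true.
  3. (S \/ ~W) — ~W is true.
  4. (~S \/ T) — ~S is true.
  5. (~Q \/ R) — ~Q is true.
  6. (~Q \/ P) — ~Q is true.
  7. (~R \/ ~W) — ~W is true.
  8. (~S \/ W) — ~S is true.
  9. (V \/ ~T) — V is true.
  10. (~Q \/ ~P) — ~P is true.
  11. (~P \/ W) — ~P is true.
  12. (~U \/ R) — ~U is true.
  13. (~S \/ Q) — ~S is true.
  14. (~R \/ S) — ~R is true.
  15. (~V \/ ~S) — ~S is true.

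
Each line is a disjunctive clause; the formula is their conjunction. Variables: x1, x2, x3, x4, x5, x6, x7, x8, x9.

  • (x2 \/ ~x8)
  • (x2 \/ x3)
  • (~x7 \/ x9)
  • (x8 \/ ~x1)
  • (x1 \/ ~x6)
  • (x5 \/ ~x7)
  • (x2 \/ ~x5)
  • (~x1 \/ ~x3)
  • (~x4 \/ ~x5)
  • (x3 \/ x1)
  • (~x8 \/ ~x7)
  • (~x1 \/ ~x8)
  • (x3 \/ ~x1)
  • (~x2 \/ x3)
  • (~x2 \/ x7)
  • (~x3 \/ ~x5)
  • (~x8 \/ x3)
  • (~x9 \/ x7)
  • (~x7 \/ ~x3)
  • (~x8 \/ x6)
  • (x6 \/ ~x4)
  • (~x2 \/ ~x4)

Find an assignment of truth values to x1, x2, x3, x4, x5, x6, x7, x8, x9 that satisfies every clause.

Pure literal: x4 appears only negated; assign x4 = False.
Try x1 = False.
  then x6 is forced to False.
  then x3 is forced to True.
  then x5 is forced to False.
  then x7 is forced to False.
  then x2 is forced to False.
  then x8 is forced to False.
  then x9 is forced to False.

x1=False, x2=False, x3=True, x4=False, x5=False, x6=False, x7=False, x8=False, x9=False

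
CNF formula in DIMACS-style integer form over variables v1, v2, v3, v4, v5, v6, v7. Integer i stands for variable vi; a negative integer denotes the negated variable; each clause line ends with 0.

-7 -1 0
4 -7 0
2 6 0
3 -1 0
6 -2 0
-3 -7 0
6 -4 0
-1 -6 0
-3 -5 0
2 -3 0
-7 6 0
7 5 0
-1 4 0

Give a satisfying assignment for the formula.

v1 = 0, v2 = 0, v3 = 0, v4 = 1, v5 = 1, v6 = 1, v7 = 0

Check each clause:
  1. (¬v1 ∨ ¬v7) — ¬v7 is true.
  2. (¬v7 ∨ v4) — ¬v7 is true.
  3. (v2 ∨ v6) — v6 is true.
  4. (v3 ∨ ¬v1) — ¬v1 is true.
  5. (¬v2 ∨ v6) — v6 is true.
  6. (¬v7 ∨ ¬v3) — ¬v7 is true.
  7. (v6 ∨ ¬v4) — v6 is true.
  8. (¬v6 ∨ ¬v1) — ¬v1 is true.
  9. (¬v5 ∨ ¬v3) — ¬v3 is true.
  10. (v2 ∨ ¬v3) — ¬v3 is true.
  11. (¬v7 ∨ v6) — ¬v7 is true.
  12. (v7 ∨ v5) — v5 is true.
  13. (¬v1 ∨ v4) — v4 is true.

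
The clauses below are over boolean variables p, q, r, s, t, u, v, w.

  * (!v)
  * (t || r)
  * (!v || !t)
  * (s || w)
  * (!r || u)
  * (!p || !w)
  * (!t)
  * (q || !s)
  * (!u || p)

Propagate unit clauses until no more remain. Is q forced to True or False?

(!v) stands alone — v = False.
Unit clause (!t) sets t = False.
From (r || t) and t = False: r = True.
In (u || !r), !r is now false; u must hold, so u = True.
(!u || p): since u = True, the clause reduces to (p). p = True.
(!p || !w): since p = True, the clause reduces to (!w). w = False.
In (s || w), w is now false; s must hold, so s = True.
From (q || !s) and s = True: q = True.

True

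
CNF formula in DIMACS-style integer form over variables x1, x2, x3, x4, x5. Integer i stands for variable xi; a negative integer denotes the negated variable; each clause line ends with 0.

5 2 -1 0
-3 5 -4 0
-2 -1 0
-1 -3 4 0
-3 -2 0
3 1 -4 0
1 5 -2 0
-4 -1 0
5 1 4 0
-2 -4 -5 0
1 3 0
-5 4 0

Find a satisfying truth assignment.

Set x1 = False and propagate.
  then x3 is forced to True.
  then x2 is forced to False.
Set x4 = True and propagate.
  then x5 is forced to True.
Every clause has at least one true literal under this assignment.

x1=F  x2=F  x3=T  x4=T  x5=T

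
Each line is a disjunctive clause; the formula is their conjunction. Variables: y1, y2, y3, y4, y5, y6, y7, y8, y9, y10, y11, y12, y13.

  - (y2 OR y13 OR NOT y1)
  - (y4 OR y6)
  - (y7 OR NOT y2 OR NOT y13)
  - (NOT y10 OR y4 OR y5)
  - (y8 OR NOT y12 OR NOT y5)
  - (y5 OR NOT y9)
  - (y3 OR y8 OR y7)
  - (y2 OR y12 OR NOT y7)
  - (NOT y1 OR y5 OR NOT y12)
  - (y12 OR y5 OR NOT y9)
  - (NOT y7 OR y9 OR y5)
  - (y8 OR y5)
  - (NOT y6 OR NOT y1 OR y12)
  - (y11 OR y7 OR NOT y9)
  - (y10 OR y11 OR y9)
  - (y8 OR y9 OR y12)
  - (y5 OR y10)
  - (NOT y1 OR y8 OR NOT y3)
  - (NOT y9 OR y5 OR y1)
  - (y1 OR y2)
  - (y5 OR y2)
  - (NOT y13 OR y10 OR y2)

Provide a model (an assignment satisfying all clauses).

y1 = F  y2 = T  y3 = F  y4 = T  y5 = T  y6 = T  y7 = T  y8 = T  y9 = F  y10 = T  y11 = F  y12 = T  y13 = T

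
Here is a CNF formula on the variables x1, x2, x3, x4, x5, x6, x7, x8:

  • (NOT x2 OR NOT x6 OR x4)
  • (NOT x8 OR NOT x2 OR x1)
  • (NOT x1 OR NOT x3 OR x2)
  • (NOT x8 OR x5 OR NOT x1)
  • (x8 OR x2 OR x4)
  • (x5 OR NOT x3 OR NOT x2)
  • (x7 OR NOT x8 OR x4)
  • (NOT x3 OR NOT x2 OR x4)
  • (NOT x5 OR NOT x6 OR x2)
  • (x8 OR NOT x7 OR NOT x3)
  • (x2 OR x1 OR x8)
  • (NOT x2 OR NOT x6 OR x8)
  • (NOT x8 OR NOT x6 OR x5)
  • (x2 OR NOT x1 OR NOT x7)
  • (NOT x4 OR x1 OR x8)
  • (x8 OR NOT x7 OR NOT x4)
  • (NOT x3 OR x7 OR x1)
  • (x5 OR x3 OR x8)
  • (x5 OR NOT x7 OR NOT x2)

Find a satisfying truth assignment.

x1=T, x2=T, x3=T, x4=T, x5=T, x6=F, x7=F, x8=F

Check each clause:
  1. (NOT x6 OR x4 OR NOT x2) — NOT x6 is true.
  2. (NOT x2 OR x1 OR NOT x8) — NOT x8 is true.
  3. (NOT x1 OR x2 OR NOT x3) — x2 is true.
  4. (NOT x1 OR x5 OR NOT x8) — NOT x8 is true.
  5. (x2 OR x8 OR x4) — x2 is true.
  6. (NOT x3 OR x5 OR NOT x2) — x5 is true.
  7. (NOT x8 OR x4 OR x7) — NOT x8 is true.
  8. (x4 OR NOT x2 OR NOT x3) — x4 is true.
  9. (NOT x6 OR x2 OR NOT x5) — x2 is true.
  10. (NOT x3 OR x8 OR NOT x7) — NOT x7 is true.
  11. (x2 OR x8 OR x1) — x1 is true.
  12. (NOT x6 OR x8 OR NOT x2) — NOT x6 is true.
  13. (x5 OR NOT x6 OR NOT x8) — NOT x8 is true.
  14. (x2 OR NOT x1 OR NOT x7) — NOT x7 is true.
  15. (NOT x4 OR x8 OR x1) — x1 is true.
  16. (NOT x7 OR x8 OR NOT x4) — NOT x7 is true.
  17. (NOT x3 OR x7 OR x1) — x1 is true.
  18. (x8 OR x5 OR x3) — x3 is true.
  19. (NOT x2 OR x5 OR NOT x7) — NOT x7 is true.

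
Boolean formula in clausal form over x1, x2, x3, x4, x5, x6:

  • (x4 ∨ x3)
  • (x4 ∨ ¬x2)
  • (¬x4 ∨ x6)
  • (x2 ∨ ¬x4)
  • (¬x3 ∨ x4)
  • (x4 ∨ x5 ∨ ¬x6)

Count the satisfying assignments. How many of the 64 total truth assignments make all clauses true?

The models are:
  x1=0 x2=1 x3=0 x4=1 x5=0 x6=1
  x1=0 x2=1 x3=0 x4=1 x5=1 x6=1
  x1=0 x2=1 x3=1 x4=1 x5=0 x6=1
  x1=0 x2=1 x3=1 x4=1 x5=1 x6=1
  x1=1 x2=1 x3=0 x4=1 x5=0 x6=1
  x1=1 x2=1 x3=0 x4=1 x5=1 x6=1
  x1=1 x2=1 x3=1 x4=1 x5=0 x6=1
  x1=1 x2=1 x3=1 x4=1 x5=1 x6=1
Count: 8.

8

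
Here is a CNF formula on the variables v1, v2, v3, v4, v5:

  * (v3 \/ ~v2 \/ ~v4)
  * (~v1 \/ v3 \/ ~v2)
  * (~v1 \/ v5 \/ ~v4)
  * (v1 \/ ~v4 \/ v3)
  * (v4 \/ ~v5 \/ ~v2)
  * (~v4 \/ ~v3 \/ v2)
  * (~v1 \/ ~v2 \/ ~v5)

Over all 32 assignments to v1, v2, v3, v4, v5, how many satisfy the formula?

Split on v2, then v4.
  v2=T, v4=T: remaining (v1,v3,v5) ∈ {(F,T,F); (F,T,T)} — 2.
  v2=T, v4=F: remaining (v1,v3,v5) ∈ {(F,F,F); (F,T,F); (T,T,F)} — 3.
  v2=F, v4=T: remaining (v1,v3,v5) ∈ {(T,F,T)} — 1.
  v2=F, v4=F: v1, v3, v5 free → 2^3 = 8.
Total: 2 + 3 + 1 + 8 = 14.

14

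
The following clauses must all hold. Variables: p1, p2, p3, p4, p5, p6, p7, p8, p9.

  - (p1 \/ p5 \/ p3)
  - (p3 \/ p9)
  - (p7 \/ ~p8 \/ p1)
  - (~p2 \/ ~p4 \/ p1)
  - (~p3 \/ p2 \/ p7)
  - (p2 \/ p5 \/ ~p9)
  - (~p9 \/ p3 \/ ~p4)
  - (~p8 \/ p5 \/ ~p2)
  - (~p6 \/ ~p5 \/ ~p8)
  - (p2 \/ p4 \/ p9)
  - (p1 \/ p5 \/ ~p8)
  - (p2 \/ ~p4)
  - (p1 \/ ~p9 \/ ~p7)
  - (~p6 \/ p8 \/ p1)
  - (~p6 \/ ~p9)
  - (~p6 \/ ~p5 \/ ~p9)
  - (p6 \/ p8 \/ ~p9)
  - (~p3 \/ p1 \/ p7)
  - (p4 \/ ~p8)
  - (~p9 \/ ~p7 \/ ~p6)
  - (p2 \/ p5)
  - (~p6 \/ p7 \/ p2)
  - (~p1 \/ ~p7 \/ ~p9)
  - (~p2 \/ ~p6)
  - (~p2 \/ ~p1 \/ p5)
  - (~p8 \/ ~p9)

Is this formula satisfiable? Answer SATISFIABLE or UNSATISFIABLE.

Branch on p1: take p1 = True.
The remaining clauses are satisfied by p2 = True, p3 = True, p4 = True, p5 = True, p6 = False, p7 = True, p8 = True, p9 = False.
So p1=True, p2=True, p3=True, p4=True, p5=True, p6=False, p7=True, p8=True, p9=False is a satisfying assignment.

SATISFIABLE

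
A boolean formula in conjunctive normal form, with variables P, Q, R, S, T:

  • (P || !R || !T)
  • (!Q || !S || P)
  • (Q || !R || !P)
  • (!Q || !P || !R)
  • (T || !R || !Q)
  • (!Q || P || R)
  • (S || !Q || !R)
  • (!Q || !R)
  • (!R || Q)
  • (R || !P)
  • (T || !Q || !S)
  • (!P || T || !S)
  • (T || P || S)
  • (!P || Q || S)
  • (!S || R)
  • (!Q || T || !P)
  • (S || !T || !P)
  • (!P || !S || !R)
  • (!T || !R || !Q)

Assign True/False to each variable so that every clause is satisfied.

Set P = False and propagate.
The remaining clauses are satisfied by Q = False, R = False, S = False, T = True.

P=F, Q=F, R=F, S=F, T=T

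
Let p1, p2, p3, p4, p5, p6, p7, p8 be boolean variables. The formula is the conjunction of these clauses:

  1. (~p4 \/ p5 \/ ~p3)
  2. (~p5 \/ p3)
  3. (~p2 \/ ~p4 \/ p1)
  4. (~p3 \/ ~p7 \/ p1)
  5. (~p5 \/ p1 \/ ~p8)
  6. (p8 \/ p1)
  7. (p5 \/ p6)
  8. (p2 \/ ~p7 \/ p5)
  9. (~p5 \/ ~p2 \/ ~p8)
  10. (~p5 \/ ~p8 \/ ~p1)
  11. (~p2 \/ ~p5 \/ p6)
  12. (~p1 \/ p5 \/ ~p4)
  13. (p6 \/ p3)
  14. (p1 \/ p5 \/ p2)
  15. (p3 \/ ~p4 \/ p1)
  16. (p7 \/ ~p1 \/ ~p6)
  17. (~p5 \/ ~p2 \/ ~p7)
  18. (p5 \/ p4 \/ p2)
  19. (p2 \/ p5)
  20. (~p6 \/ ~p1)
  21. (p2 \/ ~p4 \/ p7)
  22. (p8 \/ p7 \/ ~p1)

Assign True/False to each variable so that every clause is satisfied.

Try p1 = False.
  then p8 is forced to True.
  then p5 is forced to False.
  then p6 is forced to True.
  then p2 is forced to True.
  then p4 is forced to False.
Branch on p3: take p3 = True.
  then p7 is forced to False.
Check each clause:
  1. (~p4 \/ ~p3 \/ p5) — ~p4 is true.
  2. (~p5 \/ p3) — p3 is true.
  3. (~p2 \/ p1 \/ ~p4) — ~p4 is true.
  4. (~p3 \/ ~p7 \/ p1) — ~p7 is true.
  5. (~p5 \/ ~p8 \/ p1) — ~p5 is true.
  6. (p1 \/ p8) — p8 is true.
  7. (p6 \/ p5) — p6 is true.
  8. (p2 \/ p5 \/ ~p7) — ~p7 is true.
  9. (~p5 \/ ~p8 \/ ~p2) — ~p5 is true.
  10. (~p5 \/ ~p8 \/ ~p1) — ~p5 is true.
  11. (p6 \/ ~p5 \/ ~p2) — ~p5 is true.
  12. (p5 \/ ~p4 \/ ~p1) — ~p4 is true.
  13. (p3 \/ p6) — p3 is true.
  14. (p2 \/ p5 \/ p1) — p2 is true.
  15. (p1 \/ ~p4 \/ p3) — p3 is true.
  16. (~p1 \/ p7 \/ ~p6) — ~p1 is true.
  17. (~p7 \/ ~p5 \/ ~p2) — ~p7 is true.
  18. (p2 \/ p4 \/ p5) — p2 is true.
  19. (p5 \/ p2) — p2 is true.
  20. (~p1 \/ ~p6) — ~p1 is true.
  21. (~p4 \/ p2 \/ p7) — p2 is true.
  22. (~p1 \/ p8 \/ p7) — p8 is true.

p1=F, p2=T, p3=T, p4=F, p5=F, p6=T, p7=F, p8=T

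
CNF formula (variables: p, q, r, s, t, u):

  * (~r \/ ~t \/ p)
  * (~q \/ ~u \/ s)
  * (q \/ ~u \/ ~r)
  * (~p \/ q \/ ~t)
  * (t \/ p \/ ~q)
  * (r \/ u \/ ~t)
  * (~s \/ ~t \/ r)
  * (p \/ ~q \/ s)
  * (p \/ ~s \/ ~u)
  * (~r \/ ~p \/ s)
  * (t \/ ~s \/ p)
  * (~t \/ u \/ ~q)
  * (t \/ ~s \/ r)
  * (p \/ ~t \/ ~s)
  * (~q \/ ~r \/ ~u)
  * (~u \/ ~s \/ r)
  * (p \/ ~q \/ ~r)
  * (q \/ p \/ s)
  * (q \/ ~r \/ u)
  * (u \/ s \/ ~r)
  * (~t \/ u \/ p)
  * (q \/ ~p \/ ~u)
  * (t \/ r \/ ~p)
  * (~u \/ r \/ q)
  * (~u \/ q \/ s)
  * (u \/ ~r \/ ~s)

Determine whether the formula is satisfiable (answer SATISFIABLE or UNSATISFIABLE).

r = True:
  p = True:
    propagation gives s=True, u=True, q=True; an empty clause results — contradiction.
  p = False:
    propagation gives t=False, q=False, u=False; an empty clause results — contradiction.
r = False:
  p = True:
    propagation gives t=True, q=True, u=True, s=True; an empty clause results — contradiction.
  p = False:
    s = True:
      propagation gives t=False; contradiction.
    s = False:
      propagation gives q=False; contradiction.
Every branch closes, so no satisfying assignment exists.

UNSATISFIABLE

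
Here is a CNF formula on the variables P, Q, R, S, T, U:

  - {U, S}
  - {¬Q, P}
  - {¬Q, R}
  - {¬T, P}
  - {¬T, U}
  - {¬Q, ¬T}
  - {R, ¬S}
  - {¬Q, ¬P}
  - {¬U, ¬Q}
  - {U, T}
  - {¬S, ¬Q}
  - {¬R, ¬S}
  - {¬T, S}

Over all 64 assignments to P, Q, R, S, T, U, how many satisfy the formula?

4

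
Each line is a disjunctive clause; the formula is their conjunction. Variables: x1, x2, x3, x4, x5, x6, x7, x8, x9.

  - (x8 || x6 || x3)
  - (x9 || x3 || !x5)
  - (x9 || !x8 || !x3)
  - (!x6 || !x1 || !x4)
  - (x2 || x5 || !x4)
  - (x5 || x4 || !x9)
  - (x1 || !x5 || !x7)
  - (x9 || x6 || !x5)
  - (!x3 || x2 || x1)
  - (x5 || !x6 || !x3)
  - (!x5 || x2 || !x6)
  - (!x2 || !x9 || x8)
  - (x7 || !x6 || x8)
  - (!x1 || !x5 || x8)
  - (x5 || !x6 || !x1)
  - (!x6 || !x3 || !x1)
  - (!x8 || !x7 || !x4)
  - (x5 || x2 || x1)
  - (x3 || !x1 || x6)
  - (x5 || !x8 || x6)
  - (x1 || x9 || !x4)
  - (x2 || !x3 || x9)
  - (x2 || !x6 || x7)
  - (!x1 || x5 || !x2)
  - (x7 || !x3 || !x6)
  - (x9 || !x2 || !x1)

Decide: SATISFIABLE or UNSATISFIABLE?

SATISFIABLE

Branch on x1: take x1 = False.
Try x2 = True.
The remaining clauses are satisfied by x3 = True, x4 = True, x5 = True, x6 = False, x7 = False, x8 = True, x9 = True.
So x1=False, x2=True, x3=True, x4=True, x5=True, x6=False, x7=False, x8=True, x9=True is a satisfying assignment.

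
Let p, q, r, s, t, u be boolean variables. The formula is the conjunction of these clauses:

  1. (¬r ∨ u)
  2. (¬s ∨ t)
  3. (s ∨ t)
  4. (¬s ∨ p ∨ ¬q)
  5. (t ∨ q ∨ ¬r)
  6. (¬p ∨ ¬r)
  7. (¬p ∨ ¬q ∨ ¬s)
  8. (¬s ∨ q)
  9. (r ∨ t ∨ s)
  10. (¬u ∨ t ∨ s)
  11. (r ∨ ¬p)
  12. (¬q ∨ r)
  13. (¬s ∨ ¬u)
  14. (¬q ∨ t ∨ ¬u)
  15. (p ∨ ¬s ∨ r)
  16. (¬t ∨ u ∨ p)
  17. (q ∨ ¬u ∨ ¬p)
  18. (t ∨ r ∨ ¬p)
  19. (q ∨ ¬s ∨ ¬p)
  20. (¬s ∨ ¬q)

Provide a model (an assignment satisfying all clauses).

p = F, q = F, r = T, s = F, t = T, u = T

Check each clause:
  1. (¬r ∨ u) — u is true.
  2. (¬s ∨ t) — ¬s is true.
  3. (s ∨ t) — t is true.
  4. (¬q ∨ p ∨ ¬s) — ¬s is true.
  5. (¬r ∨ q ∨ t) — t is true.
  6. (¬p ∨ ¬r) — ¬p is true.
  7. (¬p ∨ ¬s ∨ ¬q) — ¬s is true.
  8. (q ∨ ¬s) — ¬s is true.
  9. (s ∨ t ∨ r) — r is true.
  10. (t ∨ ¬u ∨ s) — t is true.
  11. (r ∨ ¬p) — r is true.
  12. (r ∨ ¬q) — r is true.
  13. (¬s ∨ ¬u) — ¬s is true.
  14. (t ∨ ¬u ∨ ¬q) — t is true.
  15. (¬s ∨ r ∨ p) — r is true.
  16. (¬t ∨ p ∨ u) — u is true.
  17. (q ∨ ¬p ∨ ¬u) — ¬p is true.
  18. (r ∨ ¬p ∨ t) — r is true.
  19. (q ∨ ¬s ∨ ¬p) — ¬s is true.
  20. (¬q ∨ ¬s) — ¬s is true.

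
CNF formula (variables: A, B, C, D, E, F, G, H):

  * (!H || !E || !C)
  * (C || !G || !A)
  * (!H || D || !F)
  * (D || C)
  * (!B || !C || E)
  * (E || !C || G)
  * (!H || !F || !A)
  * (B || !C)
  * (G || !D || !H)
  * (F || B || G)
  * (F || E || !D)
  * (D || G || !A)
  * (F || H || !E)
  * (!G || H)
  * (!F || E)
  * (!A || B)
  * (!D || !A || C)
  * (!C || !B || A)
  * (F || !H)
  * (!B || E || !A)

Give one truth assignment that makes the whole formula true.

Try A = False.
For the remaining variables, B = True, C = False, D = True, E = True, F = True, G = False, H = False works.
Every clause has at least one true literal under this assignment.

A = F, B = T, C = F, D = T, E = T, F = T, G = F, H = F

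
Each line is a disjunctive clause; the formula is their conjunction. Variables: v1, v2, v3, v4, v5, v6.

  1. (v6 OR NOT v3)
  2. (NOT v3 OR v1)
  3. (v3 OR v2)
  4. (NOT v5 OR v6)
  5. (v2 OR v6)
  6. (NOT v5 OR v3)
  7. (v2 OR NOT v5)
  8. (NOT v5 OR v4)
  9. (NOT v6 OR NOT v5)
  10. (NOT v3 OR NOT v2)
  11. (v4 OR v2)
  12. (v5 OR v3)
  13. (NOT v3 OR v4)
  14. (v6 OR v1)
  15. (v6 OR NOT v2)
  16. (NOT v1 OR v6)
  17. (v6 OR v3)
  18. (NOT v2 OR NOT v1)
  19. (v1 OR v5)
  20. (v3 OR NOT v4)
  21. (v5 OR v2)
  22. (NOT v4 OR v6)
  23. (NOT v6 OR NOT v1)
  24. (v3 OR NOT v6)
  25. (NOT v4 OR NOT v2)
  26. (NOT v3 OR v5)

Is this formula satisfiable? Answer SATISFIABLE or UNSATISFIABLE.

v3 = True:
  propagation gives v6=True, v1=True; an empty clause results — contradiction.
v3 = False:
  propagation gives v2=True, v5=False; an empty clause results — contradiction.
Every branch closes, so no satisfying assignment exists.

UNSATISFIABLE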